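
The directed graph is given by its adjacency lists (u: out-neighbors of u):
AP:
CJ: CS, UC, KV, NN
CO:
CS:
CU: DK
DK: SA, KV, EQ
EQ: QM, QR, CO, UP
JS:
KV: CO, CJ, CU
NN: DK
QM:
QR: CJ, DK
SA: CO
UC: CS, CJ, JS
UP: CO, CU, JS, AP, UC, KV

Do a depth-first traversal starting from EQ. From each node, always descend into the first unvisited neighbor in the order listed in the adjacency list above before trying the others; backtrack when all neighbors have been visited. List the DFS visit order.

EQ -> QM -> QR -> CJ -> CS -> UC -> JS -> KV -> CO -> CU -> DK -> SA -> NN -> UP -> AP

Visit EQ
EQ → QM
EQ → QR
QR → CJ
CJ → CS
CJ → UC
UC → JS
CJ → KV
KV → CO
KV → CU
CU → DK
DK → SA
CJ → NN
EQ → UP
UP → AP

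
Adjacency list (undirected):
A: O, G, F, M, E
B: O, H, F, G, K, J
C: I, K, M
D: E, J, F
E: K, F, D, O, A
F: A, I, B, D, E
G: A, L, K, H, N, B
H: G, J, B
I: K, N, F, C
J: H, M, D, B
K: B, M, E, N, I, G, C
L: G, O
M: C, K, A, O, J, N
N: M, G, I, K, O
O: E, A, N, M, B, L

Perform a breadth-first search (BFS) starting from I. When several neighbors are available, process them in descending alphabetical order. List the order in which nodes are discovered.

Visit I; enqueue N, K, F, C → queue [N, K, F, C]
Visit N; enqueue O, M, G → queue [K, F, C, O, M, G]
Visit K; enqueue E, B → queue [F, C, O, M, G, E, B]
Visit F; enqueue D, A → queue [C, O, M, G, E, B, D, A]
Visit C → queue [O, M, G, E, B, D, A]
Visit O; enqueue L → queue [M, G, E, B, D, A, L]
Visit M; enqueue J → queue [G, E, B, D, A, L, J]
Visit G; enqueue H → queue [E, B, D, A, L, J, H]
Visit E → queue [B, D, A, L, J, H]
Visit B → queue [D, A, L, J, H]
Visit D → queue [A, L, J, H]
Visit A → queue [L, J, H]
Visit L → queue [J, H]
Visit J → queue [H]
Visit H → queue []

I N K F C O M G E B D A L J H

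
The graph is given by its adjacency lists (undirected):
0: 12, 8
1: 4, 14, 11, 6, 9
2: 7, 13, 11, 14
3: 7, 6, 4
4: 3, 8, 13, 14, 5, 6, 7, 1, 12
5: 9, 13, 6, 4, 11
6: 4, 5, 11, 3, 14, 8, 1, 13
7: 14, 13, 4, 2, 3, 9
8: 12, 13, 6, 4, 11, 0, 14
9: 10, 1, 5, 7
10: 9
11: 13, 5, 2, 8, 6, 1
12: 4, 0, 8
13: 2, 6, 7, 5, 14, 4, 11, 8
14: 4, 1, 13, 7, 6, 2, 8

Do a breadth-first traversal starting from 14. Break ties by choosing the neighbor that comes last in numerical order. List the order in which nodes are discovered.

Visit 14; enqueue 13, 8, 7, 6, 4, 2, 1 → queue [13, 8, 7, 6, 4, 2, 1]
Visit 13; enqueue 11, 5 → queue [8, 7, 6, 4, 2, 1, 11, 5]
Visit 8; enqueue 12, 0 → queue [7, 6, 4, 2, 1, 11, 5, 12, 0]
Visit 7; enqueue 9, 3 → queue [6, 4, 2, 1, 11, 5, 12, 0, 9, 3]
Visit 6 → queue [4, 2, 1, 11, 5, 12, 0, 9, 3]
Visit 4 → queue [2, 1, 11, 5, 12, 0, 9, 3]
Visit 2 → queue [1, 11, 5, 12, 0, 9, 3]
Visit 1 → queue [11, 5, 12, 0, 9, 3]
Visit 11 → queue [5, 12, 0, 9, 3]
Visit 5 → queue [12, 0, 9, 3]
Visit 12 → queue [0, 9, 3]
Visit 0 → queue [9, 3]
Visit 9; enqueue 10 → queue [3, 10]
Visit 3 → queue [10]
Visit 10 → queue []

14, 13, 8, 7, 6, 4, 2, 1, 11, 5, 12, 0, 9, 3, 10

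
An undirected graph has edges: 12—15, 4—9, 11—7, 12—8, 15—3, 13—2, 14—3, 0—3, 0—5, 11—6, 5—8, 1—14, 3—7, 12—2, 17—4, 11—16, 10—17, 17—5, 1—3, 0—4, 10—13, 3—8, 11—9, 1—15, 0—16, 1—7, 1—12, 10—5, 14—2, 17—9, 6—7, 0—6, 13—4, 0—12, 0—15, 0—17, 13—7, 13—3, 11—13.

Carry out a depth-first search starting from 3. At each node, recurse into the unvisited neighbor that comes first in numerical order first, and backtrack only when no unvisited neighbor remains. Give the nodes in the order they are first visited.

3, 0, 4, 9, 11, 6, 7, 1, 12, 2, 13, 10, 5, 8, 17, 14, 15, 16

Visit 3
3 → 0
0 → 4
4 → 9
9 → 11
11 → 6
6 → 7
7 → 1
1 → 12
12 → 2
2 → 13
13 → 10
10 → 5
5 → 8
5 → 17
2 → 14
12 → 15
11 → 16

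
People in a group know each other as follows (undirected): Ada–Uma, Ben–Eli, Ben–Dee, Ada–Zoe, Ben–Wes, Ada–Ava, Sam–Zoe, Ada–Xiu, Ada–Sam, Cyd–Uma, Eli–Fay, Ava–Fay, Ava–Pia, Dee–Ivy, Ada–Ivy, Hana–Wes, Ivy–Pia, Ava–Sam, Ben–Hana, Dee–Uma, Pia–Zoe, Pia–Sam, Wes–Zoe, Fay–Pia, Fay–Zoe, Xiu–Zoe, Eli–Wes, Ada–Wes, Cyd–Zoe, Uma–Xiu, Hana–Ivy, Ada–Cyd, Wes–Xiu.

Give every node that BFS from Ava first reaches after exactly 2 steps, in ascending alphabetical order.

Cyd, Eli, Ivy, Uma, Wes, Xiu, Zoe

Level 0: Ava
Level 1: Ada, Fay, Pia, Sam
Level 2: Cyd, Eli, Ivy, Uma, Wes, Xiu, Zoe
Level 3: Ben, Dee, Hana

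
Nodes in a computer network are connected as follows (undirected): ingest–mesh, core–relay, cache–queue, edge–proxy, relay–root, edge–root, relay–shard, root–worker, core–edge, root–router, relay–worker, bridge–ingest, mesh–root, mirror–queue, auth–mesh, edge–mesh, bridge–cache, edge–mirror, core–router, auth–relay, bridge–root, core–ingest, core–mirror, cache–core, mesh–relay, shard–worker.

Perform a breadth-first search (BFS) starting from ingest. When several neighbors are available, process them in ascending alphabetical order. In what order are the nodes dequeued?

ingest, bridge, core, mesh, cache, root, edge, mirror, relay, router, auth, queue, worker, proxy, shard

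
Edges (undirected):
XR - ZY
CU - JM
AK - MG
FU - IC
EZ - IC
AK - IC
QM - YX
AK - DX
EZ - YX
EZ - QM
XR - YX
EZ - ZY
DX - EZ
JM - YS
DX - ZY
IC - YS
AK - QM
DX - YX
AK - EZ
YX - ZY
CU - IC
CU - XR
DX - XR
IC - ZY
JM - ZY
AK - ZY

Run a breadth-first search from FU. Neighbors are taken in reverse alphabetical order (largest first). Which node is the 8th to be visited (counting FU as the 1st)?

YX

Visit FU; enqueue IC → queue [IC]
Visit IC; enqueue ZY, YS, EZ, CU, AK → queue [ZY, YS, EZ, CU, AK]
Visit ZY; enqueue YX, XR, JM, DX → queue [YS, EZ, CU, AK, YX, XR, JM, DX]
Visit YS → queue [EZ, CU, AK, YX, XR, JM, DX]
Visit EZ; enqueue QM → queue [CU, AK, YX, XR, JM, DX, QM]
Visit CU → queue [AK, YX, XR, JM, DX, QM]
Visit AK; enqueue MG → queue [YX, XR, JM, DX, QM, MG]
Visit YX → queue [XR, JM, DX, QM, MG]
Visit XR → queue [JM, DX, QM, MG]
Visit JM → queue [DX, QM, MG]
Visit DX → queue [QM, MG]
Visit QM → queue [MG]
Visit MG → queue []

Visit order: FU, IC, ZY, YS, EZ, CU, AK, YX, XR, JM, DX, QM, MG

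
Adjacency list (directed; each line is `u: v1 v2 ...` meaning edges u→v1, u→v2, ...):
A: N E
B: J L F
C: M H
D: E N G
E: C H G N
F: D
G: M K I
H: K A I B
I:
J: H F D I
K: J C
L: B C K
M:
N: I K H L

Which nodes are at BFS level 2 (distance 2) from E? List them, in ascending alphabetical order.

A, B, I, K, L, M

Level 0: E
Level 1: C, G, H, N
Level 2: A, B, I, K, L, M
Level 3: F, J
Level 4: D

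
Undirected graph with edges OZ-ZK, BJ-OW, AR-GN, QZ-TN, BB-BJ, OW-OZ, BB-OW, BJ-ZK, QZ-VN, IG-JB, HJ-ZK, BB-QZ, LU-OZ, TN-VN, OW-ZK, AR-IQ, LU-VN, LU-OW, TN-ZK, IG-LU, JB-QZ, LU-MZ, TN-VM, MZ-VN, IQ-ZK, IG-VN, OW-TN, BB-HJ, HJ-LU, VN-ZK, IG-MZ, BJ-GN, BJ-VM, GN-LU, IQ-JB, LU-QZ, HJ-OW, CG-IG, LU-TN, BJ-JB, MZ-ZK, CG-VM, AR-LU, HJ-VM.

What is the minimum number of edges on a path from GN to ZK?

Level 0: GN
Level 1: AR, BJ, LU
Level 2: BB, HJ, IG, IQ, JB, MZ, OW, OZ, QZ, TN, VM, VN, ZK
Level 3: CG
ZK first appears at level 2.

2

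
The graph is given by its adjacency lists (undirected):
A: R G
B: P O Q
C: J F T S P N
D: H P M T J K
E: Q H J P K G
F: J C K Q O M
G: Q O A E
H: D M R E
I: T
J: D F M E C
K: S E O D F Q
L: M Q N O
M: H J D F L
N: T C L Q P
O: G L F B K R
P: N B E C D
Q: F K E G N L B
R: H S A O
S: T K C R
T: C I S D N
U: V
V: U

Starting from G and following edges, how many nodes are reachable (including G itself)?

BFS from G visits: G, Q, O, E, A, N, L, K, F, B, R, P, J, H, T, C, M, S, D, I
Reachable nodes: 20 of 22 total.

20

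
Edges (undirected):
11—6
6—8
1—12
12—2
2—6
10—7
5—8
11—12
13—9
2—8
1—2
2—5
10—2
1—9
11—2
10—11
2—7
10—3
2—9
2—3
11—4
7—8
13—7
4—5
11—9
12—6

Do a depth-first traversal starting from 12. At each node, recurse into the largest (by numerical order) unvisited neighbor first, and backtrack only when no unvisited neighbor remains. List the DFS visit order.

Visit 12
12 → 11
11 → 10
10 → 7
7 → 13
13 → 9
9 → 2
2 → 8
8 → 6
8 → 5
5 → 4
2 → 3
2 → 1

12, 11, 10, 7, 13, 9, 2, 8, 6, 5, 4, 3, 1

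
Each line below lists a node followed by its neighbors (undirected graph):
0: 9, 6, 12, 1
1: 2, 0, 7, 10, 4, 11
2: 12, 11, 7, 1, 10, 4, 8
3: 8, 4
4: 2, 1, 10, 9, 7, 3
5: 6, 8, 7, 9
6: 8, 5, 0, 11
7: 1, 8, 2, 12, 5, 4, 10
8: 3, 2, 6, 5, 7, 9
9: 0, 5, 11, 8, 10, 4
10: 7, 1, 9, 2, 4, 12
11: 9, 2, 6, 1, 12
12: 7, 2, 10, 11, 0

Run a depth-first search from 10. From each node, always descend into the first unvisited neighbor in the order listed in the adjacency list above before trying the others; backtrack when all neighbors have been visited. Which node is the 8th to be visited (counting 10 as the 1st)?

0

Visit 10
10 → 7
7 → 1
1 → 2
2 → 12
12 → 11
11 → 9
9 → 0
0 → 6
6 → 8
8 → 3
3 → 4
8 → 5

Visit order: 10, 7, 1, 2, 12, 11, 9, 0, 6, 8, 3, 4, 5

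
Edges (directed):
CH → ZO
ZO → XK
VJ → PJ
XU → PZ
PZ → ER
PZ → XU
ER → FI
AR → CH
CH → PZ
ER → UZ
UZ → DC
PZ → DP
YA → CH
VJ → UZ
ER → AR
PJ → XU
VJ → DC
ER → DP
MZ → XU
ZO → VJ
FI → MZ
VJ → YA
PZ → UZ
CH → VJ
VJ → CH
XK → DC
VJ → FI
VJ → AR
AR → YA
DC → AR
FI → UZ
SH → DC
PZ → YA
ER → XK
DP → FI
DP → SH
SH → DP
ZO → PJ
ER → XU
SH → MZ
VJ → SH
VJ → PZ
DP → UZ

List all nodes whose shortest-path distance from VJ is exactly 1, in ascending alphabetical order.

AR, CH, DC, FI, PJ, PZ, SH, UZ, YA

Level 0: VJ
Level 1: AR, CH, DC, FI, PJ, PZ, SH, UZ, YA
Level 2: DP, ER, MZ, XU, ZO
Level 3: XK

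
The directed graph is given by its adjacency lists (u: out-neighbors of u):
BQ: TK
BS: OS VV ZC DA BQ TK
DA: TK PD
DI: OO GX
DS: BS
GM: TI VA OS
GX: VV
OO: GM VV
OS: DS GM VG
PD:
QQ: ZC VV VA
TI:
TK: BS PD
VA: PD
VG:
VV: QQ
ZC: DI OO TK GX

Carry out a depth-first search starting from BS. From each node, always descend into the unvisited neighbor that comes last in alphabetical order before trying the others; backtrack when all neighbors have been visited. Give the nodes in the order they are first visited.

Visit BS
BS → ZC
ZC → TK
TK → PD
ZC → OO
OO → VV
VV → QQ
QQ → VA
OO → GM
GM → TI
GM → OS
OS → VG
OS → DS
ZC → GX
ZC → DI
BS → DA
BS → BQ

BS ZC TK PD OO VV QQ VA GM TI OS VG DS GX DI DA BQ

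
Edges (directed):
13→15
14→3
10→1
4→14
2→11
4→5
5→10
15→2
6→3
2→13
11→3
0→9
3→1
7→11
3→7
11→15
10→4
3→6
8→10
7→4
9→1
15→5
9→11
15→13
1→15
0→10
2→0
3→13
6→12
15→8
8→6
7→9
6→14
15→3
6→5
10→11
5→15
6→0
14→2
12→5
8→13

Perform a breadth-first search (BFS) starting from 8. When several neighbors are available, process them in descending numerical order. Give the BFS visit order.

8, 13, 10, 6, 15, 11, 4, 1, 14, 12, 5, 3, 0, 2, 7, 9

Visit 8; enqueue 13, 10, 6 → queue [13, 10, 6]
Visit 13; enqueue 15 → queue [10, 6, 15]
Visit 10; enqueue 11, 4, 1 → queue [6, 15, 11, 4, 1]
Visit 6; enqueue 14, 12, 5, 3, 0 → queue [15, 11, 4, 1, 14, 12, 5, 3, 0]
Visit 15; enqueue 2 → queue [11, 4, 1, 14, 12, 5, 3, 0, 2]
Visit 11 → queue [4, 1, 14, 12, 5, 3, 0, 2]
Visit 4 → queue [1, 14, 12, 5, 3, 0, 2]
Visit 1 → queue [14, 12, 5, 3, 0, 2]
Visit 14 → queue [12, 5, 3, 0, 2]
Visit 12 → queue [5, 3, 0, 2]
Visit 5 → queue [3, 0, 2]
Visit 3; enqueue 7 → queue [0, 2, 7]
Visit 0; enqueue 9 → queue [2, 7, 9]
Visit 2 → queue [7, 9]
Visit 7 → queue [9]
Visit 9 → queue []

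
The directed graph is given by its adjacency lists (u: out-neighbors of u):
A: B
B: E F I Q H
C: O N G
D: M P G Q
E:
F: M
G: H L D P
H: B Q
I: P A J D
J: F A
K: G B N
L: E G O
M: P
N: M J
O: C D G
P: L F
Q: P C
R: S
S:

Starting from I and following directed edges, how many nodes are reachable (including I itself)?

BFS from I visits: I, P, A, J, D, L, F, B, M, G, Q, E, O, H, C, N
Reachable nodes: 16 of 19 total.

16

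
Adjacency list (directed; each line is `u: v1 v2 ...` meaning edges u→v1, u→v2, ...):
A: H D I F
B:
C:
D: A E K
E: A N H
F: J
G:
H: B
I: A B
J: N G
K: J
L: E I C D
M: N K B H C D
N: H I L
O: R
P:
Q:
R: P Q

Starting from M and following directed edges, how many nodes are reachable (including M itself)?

BFS from M visits: M, N, K, H, D, C, B, L, I, J, E, A, G, F
Reachable nodes: 14 of 18 total.

14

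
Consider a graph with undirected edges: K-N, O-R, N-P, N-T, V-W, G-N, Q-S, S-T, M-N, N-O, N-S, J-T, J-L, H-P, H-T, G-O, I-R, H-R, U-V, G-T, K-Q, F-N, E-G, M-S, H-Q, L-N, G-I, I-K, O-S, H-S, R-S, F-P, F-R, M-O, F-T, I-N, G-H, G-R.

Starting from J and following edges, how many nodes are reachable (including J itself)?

16

BFS from J visits: J, T, L, S, N, H, G, F, R, Q, O, M, P, K, I, E
Reachable nodes: 16 of 19 total.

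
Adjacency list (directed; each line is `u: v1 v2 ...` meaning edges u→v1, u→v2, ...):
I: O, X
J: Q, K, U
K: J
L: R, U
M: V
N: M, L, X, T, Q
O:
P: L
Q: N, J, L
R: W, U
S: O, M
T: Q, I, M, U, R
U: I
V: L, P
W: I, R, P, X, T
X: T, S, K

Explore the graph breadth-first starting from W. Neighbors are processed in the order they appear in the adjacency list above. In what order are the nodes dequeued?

Visit W; enqueue I, R, P, X, T → queue [I, R, P, X, T]
Visit I; enqueue O → queue [R, P, X, T, O]
Visit R; enqueue U → queue [P, X, T, O, U]
Visit P; enqueue L → queue [X, T, O, U, L]
Visit X; enqueue S, K → queue [T, O, U, L, S, K]
Visit T; enqueue Q, M → queue [O, U, L, S, K, Q, M]
Visit O → queue [U, L, S, K, Q, M]
Visit U → queue [L, S, K, Q, M]
Visit L → queue [S, K, Q, M]
Visit S → queue [K, Q, M]
Visit K; enqueue J → queue [Q, M, J]
Visit Q; enqueue N → queue [M, J, N]
Visit M; enqueue V → queue [J, N, V]
Visit J → queue [N, V]
Visit N → queue [V]
Visit V → queue []

W I R P X T O U L S K Q M J N V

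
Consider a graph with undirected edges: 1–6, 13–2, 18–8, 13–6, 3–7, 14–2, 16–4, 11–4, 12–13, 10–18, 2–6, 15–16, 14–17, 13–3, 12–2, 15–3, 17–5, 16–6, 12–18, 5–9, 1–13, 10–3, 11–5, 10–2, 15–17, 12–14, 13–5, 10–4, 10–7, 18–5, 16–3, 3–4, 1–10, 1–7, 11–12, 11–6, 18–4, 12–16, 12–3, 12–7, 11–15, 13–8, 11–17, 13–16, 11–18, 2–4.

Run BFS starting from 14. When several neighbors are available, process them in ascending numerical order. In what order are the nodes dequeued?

14 -> 2 -> 12 -> 17 -> 4 -> 6 -> 10 -> 13 -> 3 -> 7 -> 11 -> 16 -> 18 -> 5 -> 15 -> 1 -> 8 -> 9

Visit 14; enqueue 2, 12, 17 → queue [2, 12, 17]
Visit 2; enqueue 4, 6, 10, 13 → queue [12, 17, 4, 6, 10, 13]
Visit 12; enqueue 3, 7, 11, 16, 18 → queue [17, 4, 6, 10, 13, 3, 7, 11, 16, 18]
Visit 17; enqueue 5, 15 → queue [4, 6, 10, 13, 3, 7, 11, 16, 18, 5, 15]
Visit 4 → queue [6, 10, 13, 3, 7, 11, 16, 18, 5, 15]
Visit 6; enqueue 1 → queue [10, 13, 3, 7, 11, 16, 18, 5, 15, 1]
Visit 10 → queue [13, 3, 7, 11, 16, 18, 5, 15, 1]
Visit 13; enqueue 8 → queue [3, 7, 11, 16, 18, 5, 15, 1, 8]
Visit 3 → queue [7, 11, 16, 18, 5, 15, 1, 8]
Visit 7 → queue [11, 16, 18, 5, 15, 1, 8]
Visit 11 → queue [16, 18, 5, 15, 1, 8]
Visit 16 → queue [18, 5, 15, 1, 8]
Visit 18 → queue [5, 15, 1, 8]
Visit 5; enqueue 9 → queue [15, 1, 8, 9]
Visit 15 → queue [1, 8, 9]
Visit 1 → queue [8, 9]
Visit 8 → queue [9]
Visit 9 → queue []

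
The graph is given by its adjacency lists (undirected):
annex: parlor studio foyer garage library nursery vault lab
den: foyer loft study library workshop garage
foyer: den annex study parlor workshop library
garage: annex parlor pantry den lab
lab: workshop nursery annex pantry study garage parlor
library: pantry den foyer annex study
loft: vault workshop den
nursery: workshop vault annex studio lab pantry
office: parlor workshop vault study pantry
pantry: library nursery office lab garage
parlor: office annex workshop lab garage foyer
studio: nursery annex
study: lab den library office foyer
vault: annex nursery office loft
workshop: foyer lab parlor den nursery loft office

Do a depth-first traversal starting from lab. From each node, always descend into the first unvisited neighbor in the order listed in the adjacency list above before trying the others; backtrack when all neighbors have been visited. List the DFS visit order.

Visit lab
lab → workshop
workshop → foyer
foyer → den
den → loft
loft → vault
vault → annex
annex → parlor
parlor → office
office → study
study → library
library → pantry
pantry → nursery
nursery → studio
pantry → garage

lab -> workshop -> foyer -> den -> loft -> vault -> annex -> parlor -> office -> study -> library -> pantry -> nursery -> studio -> garage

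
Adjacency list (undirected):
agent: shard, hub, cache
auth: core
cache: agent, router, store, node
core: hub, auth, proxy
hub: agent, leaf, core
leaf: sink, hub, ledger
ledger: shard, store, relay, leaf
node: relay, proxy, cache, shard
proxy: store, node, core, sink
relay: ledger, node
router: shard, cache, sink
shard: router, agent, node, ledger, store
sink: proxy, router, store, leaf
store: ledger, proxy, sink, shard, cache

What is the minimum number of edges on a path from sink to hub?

Level 0: sink
Level 1: leaf, proxy, router, store
Level 2: cache, core, hub, ledger, node, shard
Level 3: agent, auth, relay
hub first appears at level 2.

2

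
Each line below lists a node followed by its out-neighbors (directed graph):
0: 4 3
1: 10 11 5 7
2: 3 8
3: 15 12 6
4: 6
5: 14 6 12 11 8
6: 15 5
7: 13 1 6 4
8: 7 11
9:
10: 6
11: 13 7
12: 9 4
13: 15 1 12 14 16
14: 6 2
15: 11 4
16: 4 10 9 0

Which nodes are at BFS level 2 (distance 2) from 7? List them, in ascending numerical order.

5, 10, 11, 12, 14, 15, 16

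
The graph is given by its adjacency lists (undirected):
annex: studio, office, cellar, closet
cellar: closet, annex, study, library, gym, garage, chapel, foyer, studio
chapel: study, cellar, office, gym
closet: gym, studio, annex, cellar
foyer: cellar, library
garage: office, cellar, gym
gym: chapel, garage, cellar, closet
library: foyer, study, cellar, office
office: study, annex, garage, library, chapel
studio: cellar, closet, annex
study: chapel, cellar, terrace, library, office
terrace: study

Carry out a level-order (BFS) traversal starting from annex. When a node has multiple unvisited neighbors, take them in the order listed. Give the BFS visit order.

annex, studio, office, cellar, closet, study, garage, library, chapel, gym, foyer, terrace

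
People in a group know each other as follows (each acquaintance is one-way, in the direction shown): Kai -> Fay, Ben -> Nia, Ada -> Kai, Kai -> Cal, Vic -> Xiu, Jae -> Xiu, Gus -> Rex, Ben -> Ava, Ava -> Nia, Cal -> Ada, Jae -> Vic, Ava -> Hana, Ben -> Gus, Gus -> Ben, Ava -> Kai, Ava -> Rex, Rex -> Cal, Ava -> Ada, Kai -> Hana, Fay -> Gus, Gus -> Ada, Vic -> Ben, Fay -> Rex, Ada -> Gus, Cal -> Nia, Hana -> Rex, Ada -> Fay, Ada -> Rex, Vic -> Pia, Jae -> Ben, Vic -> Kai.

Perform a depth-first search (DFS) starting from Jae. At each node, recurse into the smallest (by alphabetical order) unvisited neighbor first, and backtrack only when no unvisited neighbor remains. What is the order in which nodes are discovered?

Visit Jae
Jae → Ben
Ben → Ava
Ava → Ada
Ada → Fay
Fay → Gus
Gus → Rex
Rex → Cal
Cal → Nia
Ada → Kai
Kai → Hana
Jae → Vic
Vic → Pia
Vic → Xiu

Jae → Ben → Ava → Ada → Fay → Gus → Rex → Cal → Nia → Kai → Hana → Vic → Pia → Xiu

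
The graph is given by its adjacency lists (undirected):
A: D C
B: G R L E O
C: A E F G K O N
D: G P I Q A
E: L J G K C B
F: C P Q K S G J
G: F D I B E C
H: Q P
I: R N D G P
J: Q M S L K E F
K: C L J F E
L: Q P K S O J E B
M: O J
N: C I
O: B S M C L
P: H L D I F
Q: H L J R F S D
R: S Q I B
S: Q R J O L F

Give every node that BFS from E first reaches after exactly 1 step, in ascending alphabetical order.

Level 0: E
Level 1: B, C, G, J, K, L
Level 2: A, D, F, I, M, N, O, P, Q, R, S
Level 3: H

B, C, G, J, K, L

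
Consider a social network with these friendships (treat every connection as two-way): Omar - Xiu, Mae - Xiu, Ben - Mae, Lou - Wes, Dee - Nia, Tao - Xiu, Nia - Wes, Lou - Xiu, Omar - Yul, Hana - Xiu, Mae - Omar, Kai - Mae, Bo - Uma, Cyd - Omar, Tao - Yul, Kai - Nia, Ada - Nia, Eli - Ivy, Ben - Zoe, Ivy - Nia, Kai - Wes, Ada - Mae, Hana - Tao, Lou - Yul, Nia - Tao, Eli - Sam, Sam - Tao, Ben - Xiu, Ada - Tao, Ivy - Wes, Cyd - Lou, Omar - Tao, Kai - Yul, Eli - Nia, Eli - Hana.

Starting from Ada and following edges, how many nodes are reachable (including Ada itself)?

18

BFS from Ada visits: Ada, Mae, Nia, Tao, Ben, Kai, Omar, Xiu, Dee, Eli, Ivy, Wes, Hana, Sam, Yul, Zoe, Cyd, Lou
Reachable nodes: 18 of 20 total.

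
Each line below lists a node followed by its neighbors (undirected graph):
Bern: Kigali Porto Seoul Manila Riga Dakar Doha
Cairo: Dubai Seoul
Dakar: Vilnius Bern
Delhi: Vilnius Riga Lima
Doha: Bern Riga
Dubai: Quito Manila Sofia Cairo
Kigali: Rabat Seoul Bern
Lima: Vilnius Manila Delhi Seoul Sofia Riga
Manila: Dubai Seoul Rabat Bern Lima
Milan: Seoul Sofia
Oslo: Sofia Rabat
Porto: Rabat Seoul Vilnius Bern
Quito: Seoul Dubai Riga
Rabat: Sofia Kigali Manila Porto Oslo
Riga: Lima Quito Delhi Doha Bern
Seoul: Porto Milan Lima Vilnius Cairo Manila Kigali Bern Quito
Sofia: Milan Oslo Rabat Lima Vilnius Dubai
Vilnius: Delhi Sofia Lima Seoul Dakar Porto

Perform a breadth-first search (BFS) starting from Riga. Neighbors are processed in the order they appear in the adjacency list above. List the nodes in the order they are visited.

Riga → Lima → Quito → Delhi → Doha → Bern → Vilnius → Manila → Seoul → Sofia → Dubai → Kigali → Porto → Dakar → Rabat → Milan → Cairo → Oslo

Visit Riga; enqueue Lima, Quito, Delhi, Doha, Bern → queue [Lima, Quito, Delhi, Doha, Bern]
Visit Lima; enqueue Vilnius, Manila, Seoul, Sofia → queue [Quito, Delhi, Doha, Bern, Vilnius, Manila, Seoul, Sofia]
Visit Quito; enqueue Dubai → queue [Delhi, Doha, Bern, Vilnius, Manila, Seoul, Sofia, Dubai]
Visit Delhi → queue [Doha, Bern, Vilnius, Manila, Seoul, Sofia, Dubai]
Visit Doha → queue [Bern, Vilnius, Manila, Seoul, Sofia, Dubai]
Visit Bern; enqueue Kigali, Porto, Dakar → queue [Vilnius, Manila, Seoul, Sofia, Dubai, Kigali, Porto, Dakar]
Visit Vilnius → queue [Manila, Seoul, Sofia, Dubai, Kigali, Porto, Dakar]
Visit Manila; enqueue Rabat → queue [Seoul, Sofia, Dubai, Kigali, Porto, Dakar, Rabat]
Visit Seoul; enqueue Milan, Cairo → queue [Sofia, Dubai, Kigali, Porto, Dakar, Rabat, Milan, Cairo]
Visit Sofia; enqueue Oslo → queue [Dubai, Kigali, Porto, Dakar, Rabat, Milan, Cairo, Oslo]
Visit Dubai → queue [Kigali, Porto, Dakar, Rabat, Milan, Cairo, Oslo]
Visit Kigali → queue [Porto, Dakar, Rabat, Milan, Cairo, Oslo]
Visit Porto → queue [Dakar, Rabat, Milan, Cairo, Oslo]
Visit Dakar → queue [Rabat, Milan, Cairo, Oslo]
Visit Rabat → queue [Milan, Cairo, Oslo]
Visit Milan → queue [Cairo, Oslo]
Visit Cairo → queue [Oslo]
Visit Oslo → queue []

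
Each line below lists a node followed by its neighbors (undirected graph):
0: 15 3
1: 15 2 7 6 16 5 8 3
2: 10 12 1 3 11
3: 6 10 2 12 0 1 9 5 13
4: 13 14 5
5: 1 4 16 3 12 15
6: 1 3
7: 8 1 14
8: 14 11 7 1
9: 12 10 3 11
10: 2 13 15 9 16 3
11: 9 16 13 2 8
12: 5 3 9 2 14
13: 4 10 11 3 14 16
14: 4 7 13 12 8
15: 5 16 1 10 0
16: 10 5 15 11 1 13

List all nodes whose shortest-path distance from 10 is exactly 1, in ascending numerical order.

2, 3, 9, 13, 15, 16

Level 0: 10
Level 1: 2, 3, 9, 13, 15, 16
Level 2: 0, 1, 4, 5, 6, 11, 12, 14
Level 3: 7, 8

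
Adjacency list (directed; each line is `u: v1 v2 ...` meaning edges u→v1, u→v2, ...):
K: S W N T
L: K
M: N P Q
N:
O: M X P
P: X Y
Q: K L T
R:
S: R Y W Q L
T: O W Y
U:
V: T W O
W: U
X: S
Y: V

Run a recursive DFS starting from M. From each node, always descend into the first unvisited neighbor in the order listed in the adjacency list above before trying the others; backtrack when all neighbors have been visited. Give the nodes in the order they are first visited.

M → N → P → X → S → R → Y → V → T → O → W → U → Q → K → L

Visit M
M → N
M → P
P → X
X → S
S → R
S → Y
Y → V
V → T
T → O
T → W
W → U
S → Q
Q → K
Q → L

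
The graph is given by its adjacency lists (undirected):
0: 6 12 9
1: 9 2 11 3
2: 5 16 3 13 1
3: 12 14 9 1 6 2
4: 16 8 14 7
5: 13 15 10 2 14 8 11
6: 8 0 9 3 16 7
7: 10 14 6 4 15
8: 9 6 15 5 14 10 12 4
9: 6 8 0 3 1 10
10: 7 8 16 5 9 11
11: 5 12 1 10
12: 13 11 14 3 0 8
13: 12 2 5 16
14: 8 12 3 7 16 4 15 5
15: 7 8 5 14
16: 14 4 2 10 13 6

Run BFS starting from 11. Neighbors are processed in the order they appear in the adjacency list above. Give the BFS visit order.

11, 5, 12, 1, 10, 13, 15, 2, 14, 8, 3, 0, 9, 7, 16, 4, 6

Visit 11; enqueue 5, 12, 1, 10 → queue [5, 12, 1, 10]
Visit 5; enqueue 13, 15, 2, 14, 8 → queue [12, 1, 10, 13, 15, 2, 14, 8]
Visit 12; enqueue 3, 0 → queue [1, 10, 13, 15, 2, 14, 8, 3, 0]
Visit 1; enqueue 9 → queue [10, 13, 15, 2, 14, 8, 3, 0, 9]
Visit 10; enqueue 7, 16 → queue [13, 15, 2, 14, 8, 3, 0, 9, 7, 16]
Visit 13 → queue [15, 2, 14, 8, 3, 0, 9, 7, 16]
Visit 15 → queue [2, 14, 8, 3, 0, 9, 7, 16]
Visit 2 → queue [14, 8, 3, 0, 9, 7, 16]
Visit 14; enqueue 4 → queue [8, 3, 0, 9, 7, 16, 4]
Visit 8; enqueue 6 → queue [3, 0, 9, 7, 16, 4, 6]
Visit 3 → queue [0, 9, 7, 16, 4, 6]
Visit 0 → queue [9, 7, 16, 4, 6]
Visit 9 → queue [7, 16, 4, 6]
Visit 7 → queue [16, 4, 6]
Visit 16 → queue [4, 6]
Visit 4 → queue [6]
Visit 6 → queue []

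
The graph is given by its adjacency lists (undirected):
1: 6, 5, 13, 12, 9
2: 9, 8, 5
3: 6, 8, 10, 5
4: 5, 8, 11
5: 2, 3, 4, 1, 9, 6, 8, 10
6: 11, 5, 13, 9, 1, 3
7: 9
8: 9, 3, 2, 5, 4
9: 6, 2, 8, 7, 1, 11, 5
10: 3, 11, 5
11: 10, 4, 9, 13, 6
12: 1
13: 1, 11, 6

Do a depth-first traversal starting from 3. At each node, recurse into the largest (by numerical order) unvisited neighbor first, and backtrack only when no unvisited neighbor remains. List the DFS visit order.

Visit 3
3 → 10
10 → 11
11 → 13
13 → 6
6 → 9
9 → 8
8 → 5
5 → 4
5 → 2
5 → 1
1 → 12
9 → 7

3 → 10 → 11 → 13 → 6 → 9 → 8 → 5 → 4 → 2 → 1 → 12 → 7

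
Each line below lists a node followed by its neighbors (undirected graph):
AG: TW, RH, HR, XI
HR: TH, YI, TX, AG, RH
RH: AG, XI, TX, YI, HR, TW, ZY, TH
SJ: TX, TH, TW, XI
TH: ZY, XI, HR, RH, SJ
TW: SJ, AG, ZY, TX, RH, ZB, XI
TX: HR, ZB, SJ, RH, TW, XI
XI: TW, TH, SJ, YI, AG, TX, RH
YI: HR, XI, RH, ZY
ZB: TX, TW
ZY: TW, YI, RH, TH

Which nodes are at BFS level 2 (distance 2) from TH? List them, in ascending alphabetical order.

AG, TW, TX, YI

Level 0: TH
Level 1: HR, RH, SJ, XI, ZY
Level 2: AG, TW, TX, YI
Level 3: ZB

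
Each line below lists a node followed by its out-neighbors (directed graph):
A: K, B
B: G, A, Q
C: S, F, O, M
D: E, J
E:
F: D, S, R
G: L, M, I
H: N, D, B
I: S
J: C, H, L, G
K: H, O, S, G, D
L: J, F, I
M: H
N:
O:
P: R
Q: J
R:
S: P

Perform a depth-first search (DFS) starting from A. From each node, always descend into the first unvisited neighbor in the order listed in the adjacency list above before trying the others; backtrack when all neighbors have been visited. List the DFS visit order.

A, K, H, N, D, E, J, C, S, P, R, F, O, M, L, I, G, B, Q

Visit A
A → K
K → H
H → N
H → D
D → E
D → J
J → C
C → S
S → P
P → R
C → F
C → O
C → M
J → L
L → I
J → G
H → B
B → Q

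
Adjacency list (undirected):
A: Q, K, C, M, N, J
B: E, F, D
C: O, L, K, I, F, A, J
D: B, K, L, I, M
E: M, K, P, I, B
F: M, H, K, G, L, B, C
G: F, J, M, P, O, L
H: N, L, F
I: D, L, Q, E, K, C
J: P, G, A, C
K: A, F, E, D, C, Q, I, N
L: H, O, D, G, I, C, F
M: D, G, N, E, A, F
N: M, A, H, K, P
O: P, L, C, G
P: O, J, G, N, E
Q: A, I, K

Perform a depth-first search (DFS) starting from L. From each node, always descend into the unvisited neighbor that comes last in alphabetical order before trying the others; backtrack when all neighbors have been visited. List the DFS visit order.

Visit L
L → O
O → P
P → N
N → M
M → G
G → J
J → C
C → K
K → Q
Q → I
I → E
E → B
B → F
F → H
B → D
Q → A

L, O, P, N, M, G, J, C, K, Q, I, E, B, F, H, D, A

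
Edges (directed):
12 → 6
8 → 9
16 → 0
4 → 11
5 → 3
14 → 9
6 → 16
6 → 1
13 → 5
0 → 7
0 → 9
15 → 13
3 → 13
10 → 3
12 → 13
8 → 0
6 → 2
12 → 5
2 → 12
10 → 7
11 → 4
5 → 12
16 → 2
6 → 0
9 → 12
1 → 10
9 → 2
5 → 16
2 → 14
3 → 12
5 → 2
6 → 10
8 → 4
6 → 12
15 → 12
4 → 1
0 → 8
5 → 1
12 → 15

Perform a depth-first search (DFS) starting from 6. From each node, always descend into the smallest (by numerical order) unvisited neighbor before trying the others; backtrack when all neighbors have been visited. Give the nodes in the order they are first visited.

6 0 7 8 4 1 10 3 12 5 2 14 9 16 13 15 11

Visit 6
6 → 0
0 → 7
0 → 8
8 → 4
4 → 1
1 → 10
10 → 3
3 → 12
12 → 5
5 → 2
2 → 14
14 → 9
5 → 16
12 → 13
12 → 15
4 → 11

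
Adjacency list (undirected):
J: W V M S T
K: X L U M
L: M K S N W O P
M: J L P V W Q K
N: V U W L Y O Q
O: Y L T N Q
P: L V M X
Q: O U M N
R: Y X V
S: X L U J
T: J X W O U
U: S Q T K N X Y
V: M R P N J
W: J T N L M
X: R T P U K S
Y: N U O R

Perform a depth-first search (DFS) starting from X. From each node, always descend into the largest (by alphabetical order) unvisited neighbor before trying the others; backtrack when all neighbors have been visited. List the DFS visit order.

X, U, Y, R, V, P, M, W, T, O, Q, N, L, S, J, K

Visit X
X → U
U → Y
Y → R
R → V
V → P
P → M
M → W
W → T
T → O
O → Q
Q → N
N → L
L → S
S → J
L → K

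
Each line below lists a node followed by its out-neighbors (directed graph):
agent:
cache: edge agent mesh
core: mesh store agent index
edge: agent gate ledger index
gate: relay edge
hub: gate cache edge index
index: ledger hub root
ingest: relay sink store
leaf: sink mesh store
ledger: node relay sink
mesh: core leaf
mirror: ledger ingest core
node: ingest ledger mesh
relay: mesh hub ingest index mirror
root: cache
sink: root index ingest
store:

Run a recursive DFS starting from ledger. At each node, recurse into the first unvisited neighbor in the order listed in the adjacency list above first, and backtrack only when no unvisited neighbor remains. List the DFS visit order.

ledger → node → ingest → relay → mesh → core → store → agent → index → hub → gate → edge → cache → root → leaf → sink → mirror

Visit ledger
ledger → node
node → ingest
ingest → relay
relay → mesh
mesh → core
core → store
core → agent
core → index
index → hub
hub → gate
gate → edge
hub → cache
index → root
mesh → leaf
leaf → sink
relay → mirror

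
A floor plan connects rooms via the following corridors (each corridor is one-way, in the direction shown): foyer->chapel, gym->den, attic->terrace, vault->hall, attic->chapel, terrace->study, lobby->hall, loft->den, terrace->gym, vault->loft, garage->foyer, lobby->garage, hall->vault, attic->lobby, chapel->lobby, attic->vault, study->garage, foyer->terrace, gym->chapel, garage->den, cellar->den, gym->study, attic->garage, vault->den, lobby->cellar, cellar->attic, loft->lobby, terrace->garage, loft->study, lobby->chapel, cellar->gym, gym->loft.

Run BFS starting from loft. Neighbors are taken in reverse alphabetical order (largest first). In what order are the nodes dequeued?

loft, study, lobby, den, garage, hall, chapel, cellar, foyer, vault, gym, attic, terrace

Visit loft; enqueue study, lobby, den → queue [study, lobby, den]
Visit study; enqueue garage → queue [lobby, den, garage]
Visit lobby; enqueue hall, chapel, cellar → queue [den, garage, hall, chapel, cellar]
Visit den → queue [garage, hall, chapel, cellar]
Visit garage; enqueue foyer → queue [hall, chapel, cellar, foyer]
Visit hall; enqueue vault → queue [chapel, cellar, foyer, vault]
Visit chapel → queue [cellar, foyer, vault]
Visit cellar; enqueue gym, attic → queue [foyer, vault, gym, attic]
Visit foyer; enqueue terrace → queue [vault, gym, attic, terrace]
Visit vault → queue [gym, attic, terrace]
Visit gym → queue [attic, terrace]
Visit attic → queue [terrace]
Visit terrace → queue []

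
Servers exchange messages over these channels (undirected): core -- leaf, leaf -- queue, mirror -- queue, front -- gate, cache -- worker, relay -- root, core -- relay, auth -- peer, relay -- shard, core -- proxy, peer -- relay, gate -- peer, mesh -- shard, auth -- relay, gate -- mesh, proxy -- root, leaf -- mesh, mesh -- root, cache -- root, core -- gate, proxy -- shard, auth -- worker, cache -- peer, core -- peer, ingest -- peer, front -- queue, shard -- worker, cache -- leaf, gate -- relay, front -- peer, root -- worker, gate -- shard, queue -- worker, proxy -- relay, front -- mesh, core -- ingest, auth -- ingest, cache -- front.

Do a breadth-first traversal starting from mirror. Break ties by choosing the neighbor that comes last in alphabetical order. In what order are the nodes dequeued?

mirror, queue, worker, leaf, front, shard, root, cache, auth, mesh, core, peer, gate, relay, proxy, ingest

Visit mirror; enqueue queue → queue [queue]
Visit queue; enqueue worker, leaf, front → queue [worker, leaf, front]
Visit worker; enqueue shard, root, cache, auth → queue [leaf, front, shard, root, cache, auth]
Visit leaf; enqueue mesh, core → queue [front, shard, root, cache, auth, mesh, core]
Visit front; enqueue peer, gate → queue [shard, root, cache, auth, mesh, core, peer, gate]
Visit shard; enqueue relay, proxy → queue [root, cache, auth, mesh, core, peer, gate, relay, proxy]
Visit root → queue [cache, auth, mesh, core, peer, gate, relay, proxy]
Visit cache → queue [auth, mesh, core, peer, gate, relay, proxy]
Visit auth; enqueue ingest → queue [mesh, core, peer, gate, relay, proxy, ingest]
Visit mesh → queue [core, peer, gate, relay, proxy, ingest]
Visit core → queue [peer, gate, relay, proxy, ingest]
Visit peer → queue [gate, relay, proxy, ingest]
Visit gate → queue [relay, proxy, ingest]
Visit relay → queue [proxy, ingest]
Visit proxy → queue [ingest]
Visit ingest → queue []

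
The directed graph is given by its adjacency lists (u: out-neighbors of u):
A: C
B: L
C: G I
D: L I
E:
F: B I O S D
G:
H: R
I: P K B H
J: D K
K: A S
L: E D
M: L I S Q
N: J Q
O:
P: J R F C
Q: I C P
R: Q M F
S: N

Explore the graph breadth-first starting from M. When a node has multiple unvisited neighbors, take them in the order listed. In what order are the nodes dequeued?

Visit M; enqueue L, I, S, Q → queue [L, I, S, Q]
Visit L; enqueue E, D → queue [I, S, Q, E, D]
Visit I; enqueue P, K, B, H → queue [S, Q, E, D, P, K, B, H]
Visit S; enqueue N → queue [Q, E, D, P, K, B, H, N]
Visit Q; enqueue C → queue [E, D, P, K, B, H, N, C]
Visit E → queue [D, P, K, B, H, N, C]
Visit D → queue [P, K, B, H, N, C]
Visit P; enqueue J, R, F → queue [K, B, H, N, C, J, R, F]
Visit K; enqueue A → queue [B, H, N, C, J, R, F, A]
Visit B → queue [H, N, C, J, R, F, A]
Visit H → queue [N, C, J, R, F, A]
Visit N → queue [C, J, R, F, A]
Visit C; enqueue G → queue [J, R, F, A, G]
Visit J → queue [R, F, A, G]
Visit R → queue [F, A, G]
Visit F; enqueue O → queue [A, G, O]
Visit A → queue [G, O]
Visit G → queue [O]
Visit O → queue []

M, L, I, S, Q, E, D, P, K, B, H, N, C, J, R, F, A, G, O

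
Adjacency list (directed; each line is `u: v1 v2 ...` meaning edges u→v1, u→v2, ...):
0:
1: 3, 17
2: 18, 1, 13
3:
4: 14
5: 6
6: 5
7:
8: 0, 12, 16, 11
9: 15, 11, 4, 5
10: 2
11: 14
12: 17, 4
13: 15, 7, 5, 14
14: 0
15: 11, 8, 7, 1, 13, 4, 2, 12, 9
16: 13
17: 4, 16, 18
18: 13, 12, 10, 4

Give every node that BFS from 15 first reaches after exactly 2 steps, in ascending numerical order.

0, 3, 5, 14, 16, 17, 18

Level 0: 15
Level 1: 1, 2, 4, 7, 8, 9, 11, 12, 13
Level 2: 0, 3, 5, 14, 16, 17, 18
Level 3: 6, 10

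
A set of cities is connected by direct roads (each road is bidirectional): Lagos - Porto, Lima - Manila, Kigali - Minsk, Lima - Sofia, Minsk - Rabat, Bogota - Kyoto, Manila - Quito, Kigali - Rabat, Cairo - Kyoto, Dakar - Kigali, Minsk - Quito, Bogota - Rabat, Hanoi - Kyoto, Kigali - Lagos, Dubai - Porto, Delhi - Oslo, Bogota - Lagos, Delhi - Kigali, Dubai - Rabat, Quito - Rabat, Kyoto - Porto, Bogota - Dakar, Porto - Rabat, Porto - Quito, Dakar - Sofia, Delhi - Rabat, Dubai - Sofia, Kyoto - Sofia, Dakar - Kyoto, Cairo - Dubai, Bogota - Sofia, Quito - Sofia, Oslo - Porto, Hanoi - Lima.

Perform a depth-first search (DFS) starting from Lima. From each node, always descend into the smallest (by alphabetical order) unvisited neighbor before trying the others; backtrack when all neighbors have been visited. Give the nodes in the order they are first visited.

Visit Lima
Lima → Hanoi
Hanoi → Kyoto
Kyoto → Bogota
Bogota → Dakar
Dakar → Kigali
Kigali → Delhi
Delhi → Oslo
Oslo → Porto
Porto → Dubai
Dubai → Cairo
Dubai → Rabat
Rabat → Minsk
Minsk → Quito
Quito → Manila
Quito → Sofia
Porto → Lagos

Lima, Hanoi, Kyoto, Bogota, Dakar, Kigali, Delhi, Oslo, Porto, Dubai, Cairo, Rabat, Minsk, Quito, Manila, Sofia, Lagos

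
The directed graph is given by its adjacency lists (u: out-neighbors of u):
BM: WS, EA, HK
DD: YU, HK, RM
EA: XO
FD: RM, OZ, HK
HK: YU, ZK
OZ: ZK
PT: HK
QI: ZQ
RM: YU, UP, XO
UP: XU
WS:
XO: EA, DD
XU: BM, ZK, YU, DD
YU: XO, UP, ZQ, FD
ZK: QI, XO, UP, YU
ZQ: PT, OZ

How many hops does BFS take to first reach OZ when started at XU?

3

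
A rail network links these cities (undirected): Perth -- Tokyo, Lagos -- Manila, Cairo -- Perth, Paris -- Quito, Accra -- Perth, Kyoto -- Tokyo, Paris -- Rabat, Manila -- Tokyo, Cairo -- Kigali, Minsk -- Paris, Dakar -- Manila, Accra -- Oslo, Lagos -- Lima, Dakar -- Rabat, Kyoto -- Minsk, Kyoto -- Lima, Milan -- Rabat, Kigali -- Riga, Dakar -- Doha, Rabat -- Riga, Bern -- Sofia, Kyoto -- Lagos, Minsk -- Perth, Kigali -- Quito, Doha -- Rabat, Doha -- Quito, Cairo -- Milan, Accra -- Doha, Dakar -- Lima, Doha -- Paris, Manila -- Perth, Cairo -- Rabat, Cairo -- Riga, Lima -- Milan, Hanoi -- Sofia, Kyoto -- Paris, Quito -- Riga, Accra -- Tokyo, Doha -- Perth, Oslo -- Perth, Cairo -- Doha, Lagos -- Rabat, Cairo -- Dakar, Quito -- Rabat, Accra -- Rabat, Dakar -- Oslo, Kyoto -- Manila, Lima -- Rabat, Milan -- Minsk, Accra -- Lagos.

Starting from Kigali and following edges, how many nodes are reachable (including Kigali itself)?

18

BFS from Kigali visits: Kigali, Riga, Quito, Cairo, Rabat, Paris, Doha, Perth, Milan, Dakar, Lima, Lagos, Accra, Minsk, Kyoto, Tokyo, Oslo, Manila
Reachable nodes: 18 of 21 total.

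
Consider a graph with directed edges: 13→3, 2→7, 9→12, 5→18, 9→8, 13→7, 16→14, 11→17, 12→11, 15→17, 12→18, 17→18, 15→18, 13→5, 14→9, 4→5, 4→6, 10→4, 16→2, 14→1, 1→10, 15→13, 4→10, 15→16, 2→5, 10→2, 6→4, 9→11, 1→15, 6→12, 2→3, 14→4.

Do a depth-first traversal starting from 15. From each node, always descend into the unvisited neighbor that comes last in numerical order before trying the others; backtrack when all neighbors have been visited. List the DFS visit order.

15, 18, 17, 16, 14, 9, 12, 11, 8, 4, 10, 2, 7, 5, 3, 6, 1, 13

Visit 15
15 → 18
15 → 17
15 → 16
16 → 14
14 → 9
9 → 12
12 → 11
9 → 8
14 → 4
4 → 10
10 → 2
2 → 7
2 → 5
2 → 3
4 → 6
14 → 1
15 → 13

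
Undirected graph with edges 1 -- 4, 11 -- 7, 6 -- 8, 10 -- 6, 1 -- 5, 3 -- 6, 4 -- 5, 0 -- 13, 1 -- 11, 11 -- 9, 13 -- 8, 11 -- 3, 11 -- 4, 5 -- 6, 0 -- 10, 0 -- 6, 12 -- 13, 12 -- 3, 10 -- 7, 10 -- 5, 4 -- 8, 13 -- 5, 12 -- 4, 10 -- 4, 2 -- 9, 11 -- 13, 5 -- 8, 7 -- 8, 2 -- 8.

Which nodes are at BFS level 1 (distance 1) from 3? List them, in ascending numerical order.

Level 0: 3
Level 1: 6, 11, 12
Level 2: 0, 1, 4, 5, 7, 8, 9, 10, 13
Level 3: 2

6, 11, 12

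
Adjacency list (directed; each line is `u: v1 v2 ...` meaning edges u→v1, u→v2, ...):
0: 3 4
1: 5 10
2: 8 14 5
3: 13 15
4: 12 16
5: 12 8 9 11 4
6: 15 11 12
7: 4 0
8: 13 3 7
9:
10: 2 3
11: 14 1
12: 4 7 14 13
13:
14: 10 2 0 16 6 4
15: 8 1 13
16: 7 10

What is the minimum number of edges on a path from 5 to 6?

Level 0: 5
Level 1: 4, 8, 9, 11, 12
Level 2: 1, 3, 7, 13, 14, 16
Level 3: 0, 2, 6, 10, 15
6 first appears at level 3.

3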